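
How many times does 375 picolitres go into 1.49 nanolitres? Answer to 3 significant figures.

3.97

(1.49e-9) / (375e-12) = 0.003973e3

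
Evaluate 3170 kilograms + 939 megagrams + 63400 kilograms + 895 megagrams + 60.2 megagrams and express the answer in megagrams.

1960.77 megagrams

In megagrams:
  3170 kilograms = 3170 × 10⁻³ megagrams = 3.17
  939 megagrams → 939
  63400 kilograms = 63400 × 10⁻³ megagrams = 63.4
  895 megagrams → 895
  60.2 megagrams → 60.2
Sum: 3.17 + 939 + 63.4 + 895 + 60.2 = 1960.77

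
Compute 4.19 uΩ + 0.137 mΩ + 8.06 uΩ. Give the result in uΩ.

149.25 uΩ

In uΩ:
  4.19 uΩ → 4.19
  0.137 mΩ = 0.137 × 10³ uΩ = 137
  8.06 uΩ → 8.06
Sum: 4.19 + 137 + 8.06 = 149.25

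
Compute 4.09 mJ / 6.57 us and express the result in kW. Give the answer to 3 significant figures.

0.623 kW

(4.09 × 10⁻³) / (6.57 × 10⁻⁶) = 0.62253 × 10³ W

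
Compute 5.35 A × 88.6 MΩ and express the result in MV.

5.35 × 88.6e6 = 474.01e6 V

474.01 MV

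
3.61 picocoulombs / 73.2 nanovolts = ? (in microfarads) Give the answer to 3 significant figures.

(3.61 × 10⁻¹²) / (73.2 × 10⁻⁹) = 0.049317 × 10⁻³ F

49.3 microfarads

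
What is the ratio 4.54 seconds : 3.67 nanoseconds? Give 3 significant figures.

1240000000

(4.54) / (3.67 × 10⁻⁹) = 1.237 × 10⁹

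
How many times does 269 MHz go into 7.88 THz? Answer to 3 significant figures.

(7.88e12) / (269e6) = 0.02929e6

29300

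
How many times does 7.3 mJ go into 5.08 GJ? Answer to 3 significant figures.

696000000000

(5.08 × 10^9) / (7.3 × 10^-3) = 0.6959 × 10^12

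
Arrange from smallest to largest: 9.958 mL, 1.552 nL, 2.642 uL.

1.552 nL < 2.642 uL < 9.958 mL

9.958 mL = 0.009958 L
1.552 nL = 0.000000001552 L
2.642 uL = 0.000002642 L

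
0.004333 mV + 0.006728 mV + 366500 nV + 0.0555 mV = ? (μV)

In μV:
  0.004333 mV = 0.004333 × 10^3 μV = 4.333
  0.006728 mV = 0.006728 × 10^3 μV = 6.728
  366500 nV = 366500 × 10^-3 μV = 366.5
  0.0555 mV = 0.0555 × 10^3 μV = 55.5
Sum: 4.333 + 6.728 + 366.5 + 55.5 = 433.061

433.061 μV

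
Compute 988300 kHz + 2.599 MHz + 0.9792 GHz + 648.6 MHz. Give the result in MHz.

2618.699 MHz

In MHz:
  988300 kHz = 988300 × 10⁻³ MHz = 988.3
  2.599 MHz → 2.599
  0.9792 GHz = 0.9792 × 10³ MHz = 979.2
  648.6 MHz → 648.6
Sum: 988.3 + 2.599 + 979.2 + 648.6 = 2618.699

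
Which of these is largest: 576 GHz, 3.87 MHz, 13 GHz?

576 GHz

576 GHz = 576000000000 Hz
3.87 MHz = 3870000 Hz
13 GHz = 13000000000 Hz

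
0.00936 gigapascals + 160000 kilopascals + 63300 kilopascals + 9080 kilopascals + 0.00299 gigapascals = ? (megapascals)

244.73 megapascals

In megapascals:
  0.00936 gigapascals = 0.00936e3 megapascals = 9.36
  160000 kilopascals = 160000e-3 megapascals = 160
  63300 kilopascals = 63300e-3 megapascals = 63.3
  9080 kilopascals = 9080e-3 megapascals = 9.08
  0.00299 gigapascals = 0.00299e3 megapascals = 2.99
Sum: 9.36 + 160 + 63.3 + 9.08 + 2.99 = 244.73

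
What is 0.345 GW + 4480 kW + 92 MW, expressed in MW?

441.48 MW

In MW:
  0.345 GW = 0.345 × 10^3 MW = 345
  4480 kW = 4480 × 10^-3 MW = 4.48
  92 MW → 92
Sum: 345 + 4.48 + 92 = 441.48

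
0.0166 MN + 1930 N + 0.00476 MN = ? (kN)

In kN:
  0.0166 MN = 0.0166 × 10^3 kN = 16.6
  1930 N = 1930 × 10^-3 kN = 1.93
  0.00476 MN = 0.00476 × 10^3 kN = 4.76
Sum: 16.6 + 1.93 + 4.76 = 23.29

23.29 kN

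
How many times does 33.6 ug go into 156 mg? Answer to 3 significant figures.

4640

(156 × 10^-3) / (33.6 × 10^-6) = 4.643 × 10^3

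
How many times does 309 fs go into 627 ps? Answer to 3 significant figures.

2030

(627e-12) / (309e-15) = 2.029e3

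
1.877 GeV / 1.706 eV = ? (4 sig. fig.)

(1.877e9) / (1.706) = 1.1002e9

1100000000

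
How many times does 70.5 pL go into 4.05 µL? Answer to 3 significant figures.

(4.05e-6) / (70.5e-12) = 0.05745e6

57400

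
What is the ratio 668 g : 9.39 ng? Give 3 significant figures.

71100000000

(668) / (9.39e-9) = 71.14e9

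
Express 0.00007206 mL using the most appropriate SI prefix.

72.06 nL

= 72.06 × 10^-9 L; 10^-9 is nano.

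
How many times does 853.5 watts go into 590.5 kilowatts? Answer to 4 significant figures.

691.9

(590.5 × 10^3) / (853.5) = 0.69186 × 10^3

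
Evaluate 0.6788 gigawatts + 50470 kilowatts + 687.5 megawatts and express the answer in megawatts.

1416.77 megawatts

In megawatts:
  0.6788 gigawatts = 0.6788 × 10^3 megawatts = 678.8
  50470 kilowatts = 50470 × 10^-3 megawatts = 50.47
  687.5 megawatts → 687.5
Sum: 678.8 + 50.47 + 687.5 = 1416.77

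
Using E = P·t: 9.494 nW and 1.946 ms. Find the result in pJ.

9.494e-9 × 1.946e-3 = 18.475324e-12 J

18.475324 pJ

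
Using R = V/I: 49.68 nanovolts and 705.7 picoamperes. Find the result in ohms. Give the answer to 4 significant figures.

70.40 ohms

(49.68 × 10^-9) / (705.7 × 10^-12) = 0.0703982 × 10^3 Ω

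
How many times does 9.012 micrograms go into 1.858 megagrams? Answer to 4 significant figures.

206200000000

(1.858e6) / (9.012e-6) = 0.20617e12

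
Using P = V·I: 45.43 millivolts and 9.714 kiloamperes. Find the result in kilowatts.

45.43 × 10^-3 × 9.714 × 10^3 = 441.30702 W

0.44130702 kilowatts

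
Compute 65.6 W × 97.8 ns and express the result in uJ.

6.41568 uJ

65.6 × 97.8 × 10⁻⁹ = 6415.68 × 10⁻⁹ J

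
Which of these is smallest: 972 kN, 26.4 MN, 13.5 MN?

972 kN

972 kN = 972000 N
26.4 MN = 26400000 N
13.5 MN = 13500000 N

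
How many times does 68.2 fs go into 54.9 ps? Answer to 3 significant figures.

805

(54.9 × 10⁻¹²) / (68.2 × 10⁻¹⁵) = 0.805 × 10³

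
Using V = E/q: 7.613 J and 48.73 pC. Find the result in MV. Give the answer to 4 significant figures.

(7.613) / (48.73e-12) = 0.156228e12 V

156200 MV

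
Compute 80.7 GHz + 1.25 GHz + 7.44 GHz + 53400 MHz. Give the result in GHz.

142.79 GHz

In GHz:
  80.7 GHz → 80.7
  1.25 GHz → 1.25
  7.44 GHz → 7.44
  53400 MHz = 53400 × 10⁻³ GHz = 53.4
Sum: 80.7 + 1.25 + 7.44 + 53.4 = 142.79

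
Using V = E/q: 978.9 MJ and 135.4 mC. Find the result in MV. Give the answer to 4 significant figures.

7230 MV

(978.9 × 10⁶) / (135.4 × 10⁻³) = 7.22969 × 10⁹ V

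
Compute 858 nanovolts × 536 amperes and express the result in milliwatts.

0.459888 milliwatts

858 × 10⁻⁹ × 536 = 459888 × 10⁻⁹ W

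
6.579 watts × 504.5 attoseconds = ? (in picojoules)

6.579 × 504.5 × 10⁻¹⁸ = 3319.1055 × 10⁻¹⁸ J

0.0033191055 picojoules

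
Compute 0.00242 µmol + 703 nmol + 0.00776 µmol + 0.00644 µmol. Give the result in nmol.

719.62 nmol

In nmol:
  0.00242 µmol = 0.00242 × 10³ nmol = 2.42
  703 nmol → 703
  0.00776 µmol = 0.00776 × 10³ nmol = 7.76
  0.00644 µmol = 0.00644 × 10³ nmol = 6.44
Sum: 2.42 + 703 + 7.76 + 6.44 = 719.62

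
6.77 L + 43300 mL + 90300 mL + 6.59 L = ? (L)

146.96 L

In L:
  6.77 L → 6.77
  43300 mL = 43300 × 10^-3 L = 43.3
  90300 mL = 90300 × 10^-3 L = 90.3
  6.59 L → 6.59
Sum: 6.77 + 43.3 + 90.3 + 6.59 = 146.96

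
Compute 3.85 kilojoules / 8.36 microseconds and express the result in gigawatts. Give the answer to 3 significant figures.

(3.85 × 10^3) / (8.36 × 10^-6) = 0.46053 × 10^9 W

0.461 gigawatts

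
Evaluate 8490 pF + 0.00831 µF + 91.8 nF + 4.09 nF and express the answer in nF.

112.69 nF

In nF:
  8490 pF = 8490 × 10^-3 nF = 8.49
  0.00831 µF = 0.00831 × 10^3 nF = 8.31
  91.8 nF → 91.8
  4.09 nF → 4.09
Sum: 8.49 + 8.31 + 91.8 + 4.09 = 112.69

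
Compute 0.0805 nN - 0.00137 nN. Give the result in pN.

In pN:
  0.0805 nN = 0.0805 × 10³ pN = 80.5
  0.00137 nN = 0.00137 × 10³ pN = 1.37
Difference: 80.5 - 1.37 = 79.13

79.13 pN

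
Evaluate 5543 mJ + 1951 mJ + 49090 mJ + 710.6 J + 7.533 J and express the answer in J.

In J:
  5543 mJ = 5543 × 10⁻³ J = 5.543
  1951 mJ = 1951 × 10⁻³ J = 1.951
  49090 mJ = 49090 × 10⁻³ J = 49.09
  710.6 J → 710.6
  7.533 J → 7.533
Sum: 5.543 + 1.951 + 49.09 + 710.6 + 7.533 = 774.717

774.717 J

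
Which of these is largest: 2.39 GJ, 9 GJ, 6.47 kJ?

9 GJ

2.39 GJ = 2390000000 J
9 GJ = 9000000000 J
6.47 kJ = 6470 J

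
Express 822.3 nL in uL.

0.8223 uL

nano = 1e-9, micro = 1e-6; factor is 1e-3.
822.3 × 1e-3 = 0.8223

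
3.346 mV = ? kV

0.000003346 kV

milli = 10^-3, kilo = 10^3; factor is 10^-6.
3.346 × 10^-6 = 0.000003346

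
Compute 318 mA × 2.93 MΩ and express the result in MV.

0.93174 MV

318 × 10^-3 × 2.93 × 10^6 = 931.74 × 10^3 V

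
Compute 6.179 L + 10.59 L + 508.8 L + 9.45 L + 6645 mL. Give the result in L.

541.664 L

In L:
  6.179 L → 6.179
  10.59 L → 10.59
  508.8 L → 508.8
  9.45 L → 9.45
  6645 mL = 6645e-3 L = 6.645
Sum: 6.179 + 10.59 + 508.8 + 9.45 + 6.645 = 541.664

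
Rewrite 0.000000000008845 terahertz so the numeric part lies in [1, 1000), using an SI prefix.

8.845 hertz

= 8.845 hertz; mantissa already in [1, 1000).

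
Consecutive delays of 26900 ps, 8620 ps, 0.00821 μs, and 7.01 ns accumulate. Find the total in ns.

In ns:
  26900 ps = 26900e-3 ns = 26.9
  8620 ps = 8620e-3 ns = 8.62
  0.00821 μs = 0.00821e3 ns = 8.21
  7.01 ns → 7.01
Sum: 26.9 + 8.62 + 8.21 + 7.01 = 50.74

50.74 ns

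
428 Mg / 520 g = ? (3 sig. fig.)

823000

(428e6) / (520) = 0.8231e6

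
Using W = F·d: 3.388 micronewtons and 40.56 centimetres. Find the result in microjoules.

3.388 × 10⁻⁶ × 40.56 × 10⁻² = 137.41728 × 10⁻⁸ J

1.3741728 microjoules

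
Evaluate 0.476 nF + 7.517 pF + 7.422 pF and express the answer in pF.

490.939 pF

In pF:
  0.476 nF = 0.476e3 pF = 476
  7.517 pF → 7.517
  7.422 pF → 7.422
Sum: 476 + 7.517 + 7.422 = 490.939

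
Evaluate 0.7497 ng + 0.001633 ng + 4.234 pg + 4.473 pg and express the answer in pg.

In pg:
  0.7497 ng = 0.7497 × 10³ pg = 749.7
  0.001633 ng = 0.001633 × 10³ pg = 1.633
  4.234 pg → 4.234
  4.473 pg → 4.473
Sum: 749.7 + 1.633 + 4.234 + 4.473 = 760.04

760.04 pg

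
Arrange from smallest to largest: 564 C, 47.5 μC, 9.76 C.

564 C = 564 C
47.5 μC = 0.0000475 C
9.76 C = 9.76 C

47.5 μC < 9.76 C < 564 C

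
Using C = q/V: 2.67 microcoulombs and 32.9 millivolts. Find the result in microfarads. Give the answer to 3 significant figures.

81.2 microfarads

(2.67e-6) / (32.9e-3) = 0.081155e-3 F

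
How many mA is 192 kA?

kilo = 10^3, milli = 10^-3; factor is 10^6.
192 × 10^6 = 192000000

192000000 mA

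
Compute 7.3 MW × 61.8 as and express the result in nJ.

0.45114 nJ

7.3e6 × 61.8e-18 = 451.14e-12 J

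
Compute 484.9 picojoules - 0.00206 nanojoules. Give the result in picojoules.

In picojoules:
  484.9 picojoules → 484.9
  0.00206 nanojoules = 0.00206 × 10^3 picojoules = 2.06
Difference: 484.9 - 2.06 = 482.84

482.84 picojoules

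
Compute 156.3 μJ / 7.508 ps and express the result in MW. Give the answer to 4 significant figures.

20.82 MW

(156.3 × 10^-6) / (7.508 × 10^-12) = 20.8178 × 10^6 W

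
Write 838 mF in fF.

838000000000000 fF

milli = 10^-3, femto = 10^-15; factor is 10^12.
838 × 10^12 = 838000000000000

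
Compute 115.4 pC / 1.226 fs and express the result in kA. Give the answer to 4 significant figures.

94.13 kA

(115.4 × 10⁻¹²) / (1.226 × 10⁻¹⁵) = 94.1272 × 10³ A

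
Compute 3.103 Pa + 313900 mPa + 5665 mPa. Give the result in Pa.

322.668 Pa

In Pa:
  3.103 Pa → 3.103
  313900 mPa = 313900e-3 Pa = 313.9
  5665 mPa = 5665e-3 Pa = 5.665
Sum: 3.103 + 313.9 + 5.665 = 322.668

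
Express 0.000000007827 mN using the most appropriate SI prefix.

7.827 pN

= 7.827e-12 N; 1e-12 is pico.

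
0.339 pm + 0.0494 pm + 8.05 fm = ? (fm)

In fm:
  0.339 pm = 0.339 × 10^3 fm = 339
  0.0494 pm = 0.0494 × 10^3 fm = 49.4
  8.05 fm → 8.05
Sum: 339 + 49.4 + 8.05 = 396.45

396.45 fm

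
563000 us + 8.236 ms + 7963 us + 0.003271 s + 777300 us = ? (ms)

1359.77 ms

In ms:
  563000 us = 563000 × 10^-3 ms = 563
  8.236 ms → 8.236
  7963 us = 7963 × 10^-3 ms = 7.963
  0.003271 s = 0.003271 × 10^3 ms = 3.271
  777300 us = 777300 × 10^-3 ms = 777.3
Sum: 563 + 8.236 + 7.963 + 3.271 + 777.3 = 1359.77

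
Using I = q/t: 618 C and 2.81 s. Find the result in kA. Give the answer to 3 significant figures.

0.220 kA

(618) / (2.81) = 219.93 A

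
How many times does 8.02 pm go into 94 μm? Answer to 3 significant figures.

(94 × 10⁻⁶) / (8.02 × 10⁻¹²) = 11.72 × 10⁶

11700000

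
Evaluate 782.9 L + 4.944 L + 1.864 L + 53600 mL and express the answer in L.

In L:
  782.9 L → 782.9
  4.944 L → 4.944
  1.864 L → 1.864
  53600 mL = 53600e-3 L = 53.6
Sum: 782.9 + 4.944 + 1.864 + 53.6 = 843.308

843.308 L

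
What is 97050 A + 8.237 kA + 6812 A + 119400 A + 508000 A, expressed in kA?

In kA:
  97050 A = 97050e-3 kA = 97.05
  8.237 kA → 8.237
  6812 A = 6812e-3 kA = 6.812
  119400 A = 119400e-3 kA = 119.4
  508000 A = 508000e-3 kA = 508
Sum: 97.05 + 8.237 + 6.812 + 119.4 + 508 = 739.499

739.499 kA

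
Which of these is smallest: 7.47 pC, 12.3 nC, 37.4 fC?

7.47 pC = 0.00000000000747 C
12.3 nC = 0.0000000123 C
37.4 fC = 0.0000000000000374 C

37.4 fC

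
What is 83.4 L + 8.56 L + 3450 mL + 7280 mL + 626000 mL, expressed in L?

In L:
  83.4 L → 83.4
  8.56 L → 8.56
  3450 mL = 3450 × 10^-3 L = 3.45
  7280 mL = 7280 × 10^-3 L = 7.28
  626000 mL = 626000 × 10^-3 L = 626
Sum: 83.4 + 8.56 + 3.45 + 7.28 + 626 = 728.69

728.69 L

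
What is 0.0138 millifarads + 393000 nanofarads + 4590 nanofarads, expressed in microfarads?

In microfarads:
  0.0138 millifarads = 0.0138 × 10³ microfarads = 13.8
  393000 nanofarads = 393000 × 10⁻³ microfarads = 393
  4590 nanofarads = 4590 × 10⁻³ microfarads = 4.59
Sum: 13.8 + 393 + 4.59 = 411.39

411.39 microfarads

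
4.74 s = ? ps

4740000000000 ps

(no prefix) = 1e0, pico = 1e-12; factor is 1e12.
4.74 × 1e12 = 4740000000000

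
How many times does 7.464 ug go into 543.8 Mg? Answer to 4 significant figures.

(543.8 × 10⁶) / (7.464 × 10⁻⁶) = 72.856 × 10¹²

72860000000000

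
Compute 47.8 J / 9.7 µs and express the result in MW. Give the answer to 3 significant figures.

4.93 MW

(47.8) / (9.7 × 10^-6) = 4.9278 × 10^6 W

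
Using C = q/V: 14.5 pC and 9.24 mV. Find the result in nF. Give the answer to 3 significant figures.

1.57 nF

(14.5e-12) / (9.24e-3) = 1.5693e-9 F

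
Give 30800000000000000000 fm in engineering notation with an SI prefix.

30.8 km

= 30.8e3 m; 1e3 is kilo.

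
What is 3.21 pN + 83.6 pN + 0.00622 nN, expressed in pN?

In pN:
  3.21 pN → 3.21
  83.6 pN → 83.6
  0.00622 nN = 0.00622e3 pN = 6.22
Sum: 3.21 + 83.6 + 6.22 = 93.03

93.03 pN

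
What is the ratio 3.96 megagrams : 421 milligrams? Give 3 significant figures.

(3.96 × 10⁶) / (421 × 10⁻³) = 0.009406 × 10⁹

9410000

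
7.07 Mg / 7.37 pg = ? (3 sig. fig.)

959000000000000000

(7.07 × 10⁶) / (7.37 × 10⁻¹²) = 0.9593 × 10¹⁸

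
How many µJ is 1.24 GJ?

giga = 1e9, micro = 1e-6; factor is 1e15.
1.24 × 1e15 = 1240000000000000

1240000000000000 µJ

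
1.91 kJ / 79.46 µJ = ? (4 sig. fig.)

24040000

(1.91e3) / (79.46e-6) = 0.024037e9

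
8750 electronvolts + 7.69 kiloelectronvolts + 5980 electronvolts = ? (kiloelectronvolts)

22.42 kiloelectronvolts

In kiloelectronvolts:
  8750 electronvolts = 8750 × 10^-3 kiloelectronvolts = 8.75
  7.69 kiloelectronvolts → 7.69
  5980 electronvolts = 5980 × 10^-3 kiloelectronvolts = 5.98
Sum: 8.75 + 7.69 + 5.98 = 22.42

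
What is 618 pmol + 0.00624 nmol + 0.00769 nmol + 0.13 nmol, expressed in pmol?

761.93 pmol

In pmol:
  618 pmol → 618
  0.00624 nmol = 0.00624 × 10³ pmol = 6.24
  0.00769 nmol = 0.00769 × 10³ pmol = 7.69
  0.13 nmol = 0.13 × 10³ pmol = 130
Sum: 618 + 6.24 + 7.69 + 130 = 761.93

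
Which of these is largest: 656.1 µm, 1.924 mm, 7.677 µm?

1.924 mm

656.1 µm = 0.0006561 m
1.924 mm = 0.001924 m
7.677 µm = 0.000007677 m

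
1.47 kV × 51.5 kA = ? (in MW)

1.47 × 10³ × 51.5 × 10³ = 75.705 × 10⁶ W

75.705 MW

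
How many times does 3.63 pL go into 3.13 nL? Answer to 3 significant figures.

862

(3.13 × 10^-9) / (3.63 × 10^-12) = 0.8623 × 10^3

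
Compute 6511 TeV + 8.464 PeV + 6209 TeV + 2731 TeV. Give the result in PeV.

23.915 PeV

In PeV:
  6511 TeV = 6511 × 10^-3 PeV = 6.511
  8.464 PeV → 8.464
  6209 TeV = 6209 × 10^-3 PeV = 6.209
  2731 TeV = 2731 × 10^-3 PeV = 2.731
Sum: 6.511 + 8.464 + 6.209 + 2.731 = 23.915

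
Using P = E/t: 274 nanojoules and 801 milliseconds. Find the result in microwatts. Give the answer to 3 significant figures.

(274 × 10⁻⁹) / (801 × 10⁻³) = 0.34207 × 10⁻⁶ W

0.342 microwatts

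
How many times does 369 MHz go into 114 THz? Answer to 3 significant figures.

309000

(114 × 10¹²) / (369 × 10⁶) = 0.3089 × 10⁶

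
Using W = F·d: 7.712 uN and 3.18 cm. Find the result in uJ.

7.712e-6 × 3.18e-2 = 24.52416e-8 J

0.2452416 uJ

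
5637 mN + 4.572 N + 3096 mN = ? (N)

13.305 N

In N:
  5637 mN = 5637 × 10^-3 N = 5.637
  4.572 N → 4.572
  3096 mN = 3096 × 10^-3 N = 3.096
Sum: 5.637 + 4.572 + 3.096 = 13.305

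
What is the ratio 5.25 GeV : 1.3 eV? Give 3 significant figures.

(5.25 × 10^9) / (1.3) = 4.038 × 10^9

4040000000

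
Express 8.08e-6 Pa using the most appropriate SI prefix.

8.08 µPa

= 8.08e-6 Pa; 1e-6 is micro.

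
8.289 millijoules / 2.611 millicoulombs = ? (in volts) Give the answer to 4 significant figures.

(8.289 × 10^-3) / (2.611 × 10^-3) = 3.17465 V

3.175 volts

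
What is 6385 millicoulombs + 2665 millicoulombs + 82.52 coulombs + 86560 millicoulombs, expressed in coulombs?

In coulombs:
  6385 millicoulombs = 6385 × 10⁻³ coulombs = 6.385
  2665 millicoulombs = 2665 × 10⁻³ coulombs = 2.665
  82.52 coulombs → 82.52
  86560 millicoulombs = 86560 × 10⁻³ coulombs = 86.56
Sum: 6.385 + 2.665 + 82.52 + 86.56 = 178.13

178.13 coulombs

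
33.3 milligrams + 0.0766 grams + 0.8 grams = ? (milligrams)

909.9 milligrams

In milligrams:
  33.3 milligrams → 33.3
  0.0766 grams = 0.0766e3 milligrams = 76.6
  0.8 grams = 0.8e3 milligrams = 800
Sum: 33.3 + 76.6 + 800 = 909.9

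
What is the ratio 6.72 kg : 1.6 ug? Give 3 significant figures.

(6.72 × 10³) / (1.6 × 10⁻⁶) = 4.2 × 10⁹

4200000000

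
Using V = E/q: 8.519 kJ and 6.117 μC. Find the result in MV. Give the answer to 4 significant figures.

1393 MV

(8.519e3) / (6.117e-6) = 1.39268e9 V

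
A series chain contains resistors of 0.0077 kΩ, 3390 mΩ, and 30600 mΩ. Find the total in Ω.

41.69 Ω

In Ω:
  0.0077 kΩ = 0.0077 × 10³ Ω = 7.7
  3390 mΩ = 3390 × 10⁻³ Ω = 3.39
  30600 mΩ = 30600 × 10⁻³ Ω = 30.6
Sum: 7.7 + 3.39 + 30.6 = 41.69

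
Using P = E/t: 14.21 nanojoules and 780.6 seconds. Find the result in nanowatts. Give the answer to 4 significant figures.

(14.21e-9) / (780.6) = 0.0182039e-9 W

0.01820 nanowatts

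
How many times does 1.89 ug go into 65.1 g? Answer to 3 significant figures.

34400000

(65.1) / (1.89e-6) = 34.44e6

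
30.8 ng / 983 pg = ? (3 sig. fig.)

(30.8 × 10⁻⁹) / (983 × 10⁻¹²) = 0.03133 × 10³

31.3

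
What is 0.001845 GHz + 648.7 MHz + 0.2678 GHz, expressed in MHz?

918.345 MHz

In MHz:
  0.001845 GHz = 0.001845 × 10³ MHz = 1.845
  648.7 MHz → 648.7
  0.2678 GHz = 0.2678 × 10³ MHz = 267.8
Sum: 1.845 + 648.7 + 267.8 = 918.345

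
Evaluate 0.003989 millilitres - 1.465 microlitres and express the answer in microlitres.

2.524 microlitres

In microlitres:
  0.003989 millilitres = 0.003989 × 10^3 microlitres = 3.989
  1.465 microlitres → 1.465
Difference: 3.989 - 1.465 = 2.524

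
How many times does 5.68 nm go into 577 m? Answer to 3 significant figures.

(577) / (5.68 × 10^-9) = 101.6 × 10^9

102000000000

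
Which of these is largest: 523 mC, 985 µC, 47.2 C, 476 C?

523 mC = 0.523 C
985 µC = 0.000985 C
47.2 C = 47.2 C
476 C = 476 C

476 C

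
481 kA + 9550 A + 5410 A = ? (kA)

495.96 kA

In kA:
  481 kA → 481
  9550 A = 9550 × 10⁻³ kA = 9.55
  5410 A = 5410 × 10⁻³ kA = 5.41
Sum: 481 + 9.55 + 5.41 = 495.96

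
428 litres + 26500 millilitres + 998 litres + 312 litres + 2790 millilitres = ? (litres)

In litres:
  428 litres → 428
  26500 millilitres = 26500 × 10⁻³ litres = 26.5
  998 litres → 998
  312 litres → 312
  2790 millilitres = 2790 × 10⁻³ litres = 2.79
Sum: 428 + 26.5 + 998 + 312 + 2.79 = 1767.29

1767.29 litres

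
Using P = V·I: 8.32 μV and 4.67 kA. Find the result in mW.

38.8544 mW

8.32 × 10^-6 × 4.67 × 10^3 = 38.8544 × 10^-3 W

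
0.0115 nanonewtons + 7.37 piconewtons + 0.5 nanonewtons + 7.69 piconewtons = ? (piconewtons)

In piconewtons:
  0.0115 nanonewtons = 0.0115 × 10³ piconewtons = 11.5
  7.37 piconewtons → 7.37
  0.5 nanonewtons = 0.5 × 10³ piconewtons = 500
  7.69 piconewtons → 7.69
Sum: 11.5 + 7.37 + 500 + 7.69 = 526.56

526.56 piconewtons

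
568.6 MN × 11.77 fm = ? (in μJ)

568.6e6 × 11.77e-15 = 6692.422e-9 J

6.692422 μJ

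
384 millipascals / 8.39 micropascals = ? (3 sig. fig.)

(384 × 10^-3) / (8.39 × 10^-6) = 45.77 × 10^3

45800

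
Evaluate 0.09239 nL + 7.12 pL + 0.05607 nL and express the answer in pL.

155.58 pL

In pL:
  0.09239 nL = 0.09239 × 10³ pL = 92.39
  7.12 pL → 7.12
  0.05607 nL = 0.05607 × 10³ pL = 56.07
Sum: 92.39 + 7.12 + 56.07 = 155.58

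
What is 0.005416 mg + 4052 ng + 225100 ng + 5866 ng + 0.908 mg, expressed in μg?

1148.434 μg

In μg:
  0.005416 mg = 0.005416 × 10^3 μg = 5.416
  4052 ng = 4052 × 10^-3 μg = 4.052
  225100 ng = 225100 × 10^-3 μg = 225.1
  5866 ng = 5866 × 10^-3 μg = 5.866
  0.908 mg = 0.908 × 10^3 μg = 908
Sum: 5.416 + 4.052 + 225.1 + 5.866 + 908 = 1148.434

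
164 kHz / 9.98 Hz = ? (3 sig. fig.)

(164e3) / (9.98) = 16.43e3

16400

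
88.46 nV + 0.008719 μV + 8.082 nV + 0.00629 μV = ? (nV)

111.551 nV

In nV:
  88.46 nV → 88.46
  0.008719 μV = 0.008719e3 nV = 8.719
  8.082 nV → 8.082
  0.00629 μV = 0.00629e3 nV = 6.29
Sum: 88.46 + 8.719 + 8.082 + 6.29 = 111.551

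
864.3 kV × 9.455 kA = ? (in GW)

864.3 × 10^3 × 9.455 × 10^3 = 8171.9565 × 10^6 W

8.1719565 GW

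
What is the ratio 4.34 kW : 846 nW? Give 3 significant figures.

5130000000

(4.34 × 10^3) / (846 × 10^-9) = 0.00513 × 10^12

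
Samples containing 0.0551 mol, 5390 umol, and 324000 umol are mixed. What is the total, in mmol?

In mmol:
  0.0551 mol = 0.0551e3 mmol = 55.1
  5390 umol = 5390e-3 mmol = 5.39
  324000 umol = 324000e-3 mmol = 324
Sum: 55.1 + 5.39 + 324 = 384.49

384.49 mmol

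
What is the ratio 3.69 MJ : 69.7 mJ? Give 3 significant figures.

52900000

(3.69e6) / (69.7e-3) = 0.05294e9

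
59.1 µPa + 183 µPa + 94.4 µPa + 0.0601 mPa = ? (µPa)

396.6 µPa

In µPa:
  59.1 µPa → 59.1
  183 µPa → 183
  94.4 µPa → 94.4
  0.0601 mPa = 0.0601e3 µPa = 60.1
Sum: 59.1 + 183 + 94.4 + 60.1 = 396.6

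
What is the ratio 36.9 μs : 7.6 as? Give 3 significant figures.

4860000000000

(36.9 × 10^-6) / (7.6 × 10^-18) = 4.855 × 10^12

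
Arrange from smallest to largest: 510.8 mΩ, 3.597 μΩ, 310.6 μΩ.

510.8 mΩ = 0.5108 Ω
3.597 μΩ = 0.000003597 Ω
310.6 μΩ = 0.0003106 Ω

3.597 μΩ < 310.6 μΩ < 510.8 mΩ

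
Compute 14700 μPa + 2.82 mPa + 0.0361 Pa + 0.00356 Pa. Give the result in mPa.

57.18 mPa

In mPa:
  14700 μPa = 14700e-3 mPa = 14.7
  2.82 mPa → 2.82
  0.0361 Pa = 0.0361e3 mPa = 36.1
  0.00356 Pa = 0.00356e3 mPa = 3.56
Sum: 14.7 + 2.82 + 36.1 + 3.56 = 57.18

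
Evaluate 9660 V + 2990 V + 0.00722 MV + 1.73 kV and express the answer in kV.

21.6 kV

In kV:
  9660 V = 9660 × 10⁻³ kV = 9.66
  2990 V = 2990 × 10⁻³ kV = 2.99
  0.00722 MV = 0.00722 × 10³ kV = 7.22
  1.73 kV → 1.73
Sum: 9.66 + 2.99 + 7.22 + 1.73 = 21.6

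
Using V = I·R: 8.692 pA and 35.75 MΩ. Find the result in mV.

8.692e-12 × 35.75e6 = 310.739e-6 V

0.310739 mV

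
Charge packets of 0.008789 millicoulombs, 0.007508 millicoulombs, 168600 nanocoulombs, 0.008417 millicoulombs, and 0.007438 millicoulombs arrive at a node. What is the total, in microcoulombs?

200.752 microcoulombs

In microcoulombs:
  0.008789 millicoulombs = 0.008789 × 10³ microcoulombs = 8.789
  0.007508 millicoulombs = 0.007508 × 10³ microcoulombs = 7.508
  168600 nanocoulombs = 168600 × 10⁻³ microcoulombs = 168.6
  0.008417 millicoulombs = 0.008417 × 10³ microcoulombs = 8.417
  0.007438 millicoulombs = 0.007438 × 10³ microcoulombs = 7.438
Sum: 8.789 + 7.508 + 168.6 + 8.417 + 7.438 = 200.752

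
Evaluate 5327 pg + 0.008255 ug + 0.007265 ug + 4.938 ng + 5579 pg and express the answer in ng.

In ng:
  5327 pg = 5327 × 10^-3 ng = 5.327
  0.008255 ug = 0.008255 × 10^3 ng = 8.255
  0.007265 ug = 0.007265 × 10^3 ng = 7.265
  4.938 ng → 4.938
  5579 pg = 5579 × 10^-3 ng = 5.579
Sum: 5.327 + 8.255 + 7.265 + 4.938 + 5.579 = 31.364

31.364 ng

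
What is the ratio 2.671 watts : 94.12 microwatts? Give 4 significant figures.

(2.671) / (94.12 × 10⁻⁶) = 0.028379 × 10⁶

28380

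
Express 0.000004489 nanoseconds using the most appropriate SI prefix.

4.489 femtoseconds

= 4.489 × 10^-15 seconds; 10^-15 is femto.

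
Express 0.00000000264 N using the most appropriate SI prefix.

2.64 nN

= 2.64e-9 N; 1e-9 is nano.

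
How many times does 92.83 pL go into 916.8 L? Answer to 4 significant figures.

9876000000000

(916.8) / (92.83e-12) = 9.8761e12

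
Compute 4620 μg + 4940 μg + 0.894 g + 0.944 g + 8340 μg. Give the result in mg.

1855.9 mg

In mg:
  4620 μg = 4620 × 10^-3 mg = 4.62
  4940 μg = 4940 × 10^-3 mg = 4.94
  0.894 g = 0.894 × 10^3 mg = 894
  0.944 g = 0.944 × 10^3 mg = 944
  8340 μg = 8340 × 10^-3 mg = 8.34
Sum: 4.62 + 4.94 + 894 + 944 + 8.34 = 1855.9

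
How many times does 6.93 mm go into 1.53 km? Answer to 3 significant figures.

221000

(1.53 × 10^3) / (6.93 × 10^-3) = 0.2208 × 10^6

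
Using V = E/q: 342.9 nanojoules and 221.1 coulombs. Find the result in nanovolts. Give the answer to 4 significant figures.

(342.9 × 10⁻⁹) / (221.1) = 1.55088 × 10⁻⁹ V

1.551 nanovolts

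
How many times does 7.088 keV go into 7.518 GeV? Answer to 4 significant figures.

(7.518e9) / (7.088e3) = 1.0607e6

1061000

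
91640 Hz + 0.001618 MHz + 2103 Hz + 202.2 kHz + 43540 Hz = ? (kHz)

341.101 kHz

In kHz:
  91640 Hz = 91640e-3 kHz = 91.64
  0.001618 MHz = 0.001618e3 kHz = 1.618
  2103 Hz = 2103e-3 kHz = 2.103
  202.2 kHz → 202.2
  43540 Hz = 43540e-3 kHz = 43.54
Sum: 91.64 + 1.618 + 2.103 + 202.2 + 43.54 = 341.101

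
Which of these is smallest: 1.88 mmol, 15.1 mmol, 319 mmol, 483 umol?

1.88 mmol = 0.00188 mol
15.1 mmol = 0.0151 mol
319 mmol = 0.319 mol
483 umol = 0.000483 mol

483 umol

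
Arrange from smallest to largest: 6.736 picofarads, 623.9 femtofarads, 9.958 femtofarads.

6.736 picofarads = 0.000000000006736 farads
623.9 femtofarads = 0.0000000000006239 farads
9.958 femtofarads = 0.000000000000009958 farads

9.958 femtofarads < 623.9 femtofarads < 6.736 picofarads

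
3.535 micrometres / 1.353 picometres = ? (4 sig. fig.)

(3.535e-6) / (1.353e-12) = 2.6127e6

2613000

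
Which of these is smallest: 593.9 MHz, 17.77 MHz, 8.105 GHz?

17.77 MHz

593.9 MHz = 593900000 Hz
17.77 MHz = 17770000 Hz
8.105 GHz = 8105000000 Hz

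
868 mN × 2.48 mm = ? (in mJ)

868 × 10^-3 × 2.48 × 10^-3 = 2152.64 × 10^-6 J

2.15264 mJ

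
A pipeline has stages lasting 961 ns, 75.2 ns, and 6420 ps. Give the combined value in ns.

1042.62 ns

In ns:
  961 ns → 961
  75.2 ns → 75.2
  6420 ps = 6420 × 10⁻³ ns = 6.42
Sum: 961 + 75.2 + 6.42 = 1042.62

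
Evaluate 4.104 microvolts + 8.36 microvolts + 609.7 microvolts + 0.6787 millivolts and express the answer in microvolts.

In microvolts:
  4.104 microvolts → 4.104
  8.36 microvolts → 8.36
  609.7 microvolts → 609.7
  0.6787 millivolts = 0.6787e3 microvolts = 678.7
Sum: 4.104 + 8.36 + 609.7 + 678.7 = 1300.864

1300.864 microvolts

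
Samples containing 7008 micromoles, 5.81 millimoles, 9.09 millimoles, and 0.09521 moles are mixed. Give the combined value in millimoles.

In millimoles:
  7008 micromoles = 7008e-3 millimoles = 7.008
  5.81 millimoles → 5.81
  9.09 millimoles → 9.09
  0.09521 moles = 0.09521e3 millimoles = 95.21
Sum: 7.008 + 5.81 + 9.09 + 95.21 = 117.118

117.118 millimoles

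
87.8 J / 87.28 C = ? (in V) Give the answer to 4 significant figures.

(87.8) / (87.28) = 1.00596 V

1.006 V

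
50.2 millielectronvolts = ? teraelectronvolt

milli = 1e-3, tera = 1e12; factor is 1e-15.
50.2 × 1e-15 = 0.0000000000000502

0.0000000000000502 teraelectronvolts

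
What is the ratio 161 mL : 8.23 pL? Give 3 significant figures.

19600000000

(161e-3) / (8.23e-12) = 19.56e9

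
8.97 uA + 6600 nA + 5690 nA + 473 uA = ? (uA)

494.26 uA

In uA:
  8.97 uA → 8.97
  6600 nA = 6600e-3 uA = 6.6
  5690 nA = 5690e-3 uA = 5.69
  473 uA → 473
Sum: 8.97 + 6.6 + 5.69 + 473 = 494.26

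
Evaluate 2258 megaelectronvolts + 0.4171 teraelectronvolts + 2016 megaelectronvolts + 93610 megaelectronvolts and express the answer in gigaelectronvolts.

In gigaelectronvolts:
  2258 megaelectronvolts = 2258 × 10^-3 gigaelectronvolts = 2.258
  0.4171 teraelectronvolts = 0.4171 × 10^3 gigaelectronvolts = 417.1
  2016 megaelectronvolts = 2016 × 10^-3 gigaelectronvolts = 2.016
  93610 megaelectronvolts = 93610 × 10^-3 gigaelectronvolts = 93.61
Sum: 2.258 + 417.1 + 2.016 + 93.61 = 514.984

514.984 gigaelectronvolts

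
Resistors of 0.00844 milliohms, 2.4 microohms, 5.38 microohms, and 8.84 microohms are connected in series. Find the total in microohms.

25.06 microohms

In microohms:
  0.00844 milliohms = 0.00844e3 microohms = 8.44
  2.4 microohms → 2.4
  5.38 microohms → 5.38
  8.84 microohms → 8.84
Sum: 8.44 + 2.4 + 5.38 + 8.84 = 25.06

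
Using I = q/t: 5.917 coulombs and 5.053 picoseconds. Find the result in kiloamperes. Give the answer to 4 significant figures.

1171000000 kiloamperes

(5.917) / (5.053e-12) = 1.17099e12 A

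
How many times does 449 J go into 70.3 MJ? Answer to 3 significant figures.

(70.3e6) / (449) = 0.1566e6

157000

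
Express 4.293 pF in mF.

0.000000004293 mF

pico = 1e-12, milli = 1e-3; factor is 1e-9.
4.293 × 1e-9 = 0.000000004293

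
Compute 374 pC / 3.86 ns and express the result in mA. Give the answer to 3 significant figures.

(374e-12) / (3.86e-9) = 96.891e-3 A

96.9 mA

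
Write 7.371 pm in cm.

0.0000000007371 cm

pico = 1e-12, centi = 1e-2; factor is 1e-10.
7.371 × 1e-10 = 0.0000000007371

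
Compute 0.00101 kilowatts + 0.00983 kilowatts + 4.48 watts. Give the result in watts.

In watts:
  0.00101 kilowatts = 0.00101 × 10^3 watts = 1.01
  0.00983 kilowatts = 0.00983 × 10^3 watts = 9.83
  4.48 watts → 4.48
Sum: 1.01 + 9.83 + 4.48 = 15.32

15.32 watts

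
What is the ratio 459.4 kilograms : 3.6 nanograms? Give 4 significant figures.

(459.4e3) / (3.6e-9) = 127.61e12

127600000000000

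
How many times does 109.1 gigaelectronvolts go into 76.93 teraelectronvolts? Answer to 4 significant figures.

705.1

(76.93e12) / (109.1e9) = 0.70513e3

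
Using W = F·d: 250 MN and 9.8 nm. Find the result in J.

2.45 J

250 × 10⁶ × 9.8 × 10⁻⁹ = 2450 × 10⁻³ J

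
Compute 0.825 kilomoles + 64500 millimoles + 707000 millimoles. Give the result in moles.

In moles:
  0.825 kilomoles = 0.825 × 10³ moles = 825
  64500 millimoles = 64500 × 10⁻³ moles = 64.5
  707000 millimoles = 707000 × 10⁻³ moles = 707
Sum: 825 + 64.5 + 707 = 1596.5

1596.5 moles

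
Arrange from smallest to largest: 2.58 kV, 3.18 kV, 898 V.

898 V < 2.58 kV < 3.18 kV

2.58 kV = 2580 V
3.18 kV = 3180 V
898 V = 898 V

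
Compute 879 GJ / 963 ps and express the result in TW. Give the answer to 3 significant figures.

913000000 TW

(879e9) / (963e-12) = 0.91277e21 W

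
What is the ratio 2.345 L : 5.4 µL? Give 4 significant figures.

(2.345) / (5.4 × 10⁻⁶) = 0.43426 × 10⁶

434300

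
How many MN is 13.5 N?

0.0000135 MN

(no prefix) = 10⁰, mega = 10⁶; factor is 10⁻⁶.
13.5 × 10⁻⁶ = 0.0000135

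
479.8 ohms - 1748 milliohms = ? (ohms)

478.052 ohms

In ohms:
  479.8 ohms → 479.8
  1748 milliohms = 1748e-3 ohms = 1.748
Difference: 479.8 - 1.748 = 478.052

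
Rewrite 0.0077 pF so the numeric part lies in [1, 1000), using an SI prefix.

7.7 fF

= 7.7e-15 F; 1e-15 is femto.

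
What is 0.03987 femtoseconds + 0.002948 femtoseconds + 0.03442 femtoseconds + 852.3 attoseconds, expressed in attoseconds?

In attoseconds:
  0.03987 femtoseconds = 0.03987e3 attoseconds = 39.87
  0.002948 femtoseconds = 0.002948e3 attoseconds = 2.948
  0.03442 femtoseconds = 0.03442e3 attoseconds = 34.42
  852.3 attoseconds → 852.3
Sum: 39.87 + 2.948 + 34.42 + 852.3 = 929.538

929.538 attoseconds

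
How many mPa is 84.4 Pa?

84400 mPa

(no prefix) = 10^0, milli = 10^-3; factor is 10^3.
84.4 × 10^3 = 84400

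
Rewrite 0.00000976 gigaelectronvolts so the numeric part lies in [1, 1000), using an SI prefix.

= 9.76 × 10^3 electronvolts; 10^3 is kilo.

9.76 kiloelectronvolts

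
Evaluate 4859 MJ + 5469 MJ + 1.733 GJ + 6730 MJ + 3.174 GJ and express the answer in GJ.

21.965 GJ

In GJ:
  4859 MJ = 4859e-3 GJ = 4.859
  5469 MJ = 5469e-3 GJ = 5.469
  1.733 GJ → 1.733
  6730 MJ = 6730e-3 GJ = 6.73
  3.174 GJ → 3.174
Sum: 4.859 + 5.469 + 1.733 + 6.73 + 3.174 = 21.965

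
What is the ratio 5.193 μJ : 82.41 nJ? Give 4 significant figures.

63.01

(5.193e-6) / (82.41e-9) = 0.063014e3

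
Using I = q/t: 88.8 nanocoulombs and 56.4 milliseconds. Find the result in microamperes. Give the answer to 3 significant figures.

1.57 microamperes

(88.8 × 10⁻⁹) / (56.4 × 10⁻³) = 1.5745 × 10⁻⁶ A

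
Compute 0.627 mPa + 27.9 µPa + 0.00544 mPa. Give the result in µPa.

660.34 µPa

In µPa:
  0.627 mPa = 0.627e3 µPa = 627
  27.9 µPa → 27.9
  0.00544 mPa = 0.00544e3 µPa = 5.44
Sum: 627 + 27.9 + 5.44 = 660.34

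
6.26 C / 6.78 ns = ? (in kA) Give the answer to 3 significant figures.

(6.26) / (6.78 × 10⁻⁹) = 0.9233 × 10⁹ A

923000 kA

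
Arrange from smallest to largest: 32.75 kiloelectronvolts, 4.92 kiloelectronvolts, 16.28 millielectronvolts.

32.75 kiloelectronvolts = 32750 electronvolts
4.92 kiloelectronvolts = 4920 electronvolts
16.28 millielectronvolts = 0.01628 electronvolts

16.28 millielectronvolts < 4.92 kiloelectronvolts < 32.75 kiloelectronvolts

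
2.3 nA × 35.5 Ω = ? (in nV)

2.3 × 10⁻⁹ × 35.5 = 81.65 × 10⁻⁹ V

81.65 nV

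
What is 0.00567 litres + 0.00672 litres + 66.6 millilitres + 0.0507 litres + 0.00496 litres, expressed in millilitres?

In millilitres:
  0.00567 litres = 0.00567e3 millilitres = 5.67
  0.00672 litres = 0.00672e3 millilitres = 6.72
  66.6 millilitres → 66.6
  0.0507 litres = 0.0507e3 millilitres = 50.7
  0.00496 litres = 0.00496e3 millilitres = 4.96
Sum: 5.67 + 6.72 + 66.6 + 50.7 + 4.96 = 134.65

134.65 millilitres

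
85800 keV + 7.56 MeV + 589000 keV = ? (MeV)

In MeV:
  85800 keV = 85800 × 10^-3 MeV = 85.8
  7.56 MeV → 7.56
  589000 keV = 589000 × 10^-3 MeV = 589
Sum: 85.8 + 7.56 + 589 = 682.36

682.36 MeV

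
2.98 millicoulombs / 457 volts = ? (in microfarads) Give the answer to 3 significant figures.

6.52 microfarads

(2.98e-3) / (457) = 0.0065208e-3 F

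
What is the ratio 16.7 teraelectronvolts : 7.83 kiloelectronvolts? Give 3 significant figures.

(16.7 × 10¹²) / (7.83 × 10³) = 2.133 × 10⁹

2130000000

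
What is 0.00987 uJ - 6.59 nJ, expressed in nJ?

3.28 nJ

In nJ:
  0.00987 uJ = 0.00987 × 10³ nJ = 9.87
  6.59 nJ → 6.59
Difference: 9.87 - 6.59 = 3.28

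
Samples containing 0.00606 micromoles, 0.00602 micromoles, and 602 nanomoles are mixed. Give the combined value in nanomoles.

In nanomoles:
  0.00606 micromoles = 0.00606e3 nanomoles = 6.06
  0.00602 micromoles = 0.00602e3 nanomoles = 6.02
  602 nanomoles → 602
Sum: 6.06 + 6.02 + 602 = 614.08

614.08 nanomoles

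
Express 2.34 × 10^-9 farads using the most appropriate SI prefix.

= 2.34 × 10^-9 farads; 10^-9 is nano.

2.34 nanofarads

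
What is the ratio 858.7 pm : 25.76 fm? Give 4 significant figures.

(858.7 × 10⁻¹²) / (25.76 × 10⁻¹⁵) = 33.335 × 10³

33330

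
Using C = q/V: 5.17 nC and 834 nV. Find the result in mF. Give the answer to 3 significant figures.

6.20 mF

(5.17 × 10⁻⁹) / (834 × 10⁻⁹) = 0.006199 F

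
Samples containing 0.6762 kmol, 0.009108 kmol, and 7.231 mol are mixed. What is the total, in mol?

692.539 mol

In mol:
  0.6762 kmol = 0.6762 × 10^3 mol = 676.2
  0.009108 kmol = 0.009108 × 10^3 mol = 9.108
  7.231 mol → 7.231
Sum: 676.2 + 9.108 + 7.231 = 692.539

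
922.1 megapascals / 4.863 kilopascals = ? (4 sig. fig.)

(922.1e6) / (4.863e3) = 189.62e3

189600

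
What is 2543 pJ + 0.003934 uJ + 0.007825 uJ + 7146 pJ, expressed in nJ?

21.448 nJ

In nJ:
  2543 pJ = 2543 × 10⁻³ nJ = 2.543
  0.003934 uJ = 0.003934 × 10³ nJ = 3.934
  0.007825 uJ = 0.007825 × 10³ nJ = 7.825
  7146 pJ = 7146 × 10⁻³ nJ = 7.146
Sum: 2.543 + 3.934 + 7.825 + 7.146 = 21.448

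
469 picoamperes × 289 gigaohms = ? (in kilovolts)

469 × 10^-12 × 289 × 10^9 = 135541 × 10^-3 V

0.135541 kilovolts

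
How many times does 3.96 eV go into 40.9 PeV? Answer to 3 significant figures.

(40.9 × 10^15) / (3.96) = 10.33 × 10^15

10300000000000000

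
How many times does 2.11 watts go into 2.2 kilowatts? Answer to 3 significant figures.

1040

(2.2 × 10^3) / (2.11) = 1.043 × 10^3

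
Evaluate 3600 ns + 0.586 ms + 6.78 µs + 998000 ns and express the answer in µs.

1594.38 µs

In µs:
  3600 ns = 3600 × 10^-3 µs = 3.6
  0.586 ms = 0.586 × 10^3 µs = 586
  6.78 µs → 6.78
  998000 ns = 998000 × 10^-3 µs = 998
Sum: 3.6 + 586 + 6.78 + 998 = 1594.38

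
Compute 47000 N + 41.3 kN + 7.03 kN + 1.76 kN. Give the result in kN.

97.09 kN

In kN:
  47000 N = 47000e-3 kN = 47
  41.3 kN → 41.3
  7.03 kN → 7.03
  1.76 kN → 1.76
Sum: 47 + 41.3 + 7.03 + 1.76 = 97.09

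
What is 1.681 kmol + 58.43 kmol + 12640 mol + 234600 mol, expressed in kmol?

307.351 kmol

In kmol:
  1.681 kmol → 1.681
  58.43 kmol → 58.43
  12640 mol = 12640e-3 kmol = 12.64
  234600 mol = 234600e-3 kmol = 234.6
Sum: 1.681 + 58.43 + 12.64 + 234.6 = 307.351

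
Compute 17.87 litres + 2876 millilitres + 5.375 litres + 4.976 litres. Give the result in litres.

31.097 litres

In litres:
  17.87 litres → 17.87
  2876 millilitres = 2876e-3 litres = 2.876
  5.375 litres → 5.375
  4.976 litres → 4.976
Sum: 17.87 + 2.876 + 5.375 + 4.976 = 31.097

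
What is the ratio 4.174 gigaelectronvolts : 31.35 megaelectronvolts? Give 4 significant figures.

133.1

(4.174e9) / (31.35e6) = 0.13314e3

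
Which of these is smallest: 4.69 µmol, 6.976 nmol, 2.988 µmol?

4.69 µmol = 0.00000469 mol
6.976 nmol = 0.000000006976 mol
2.988 µmol = 0.000002988 mol

6.976 nmol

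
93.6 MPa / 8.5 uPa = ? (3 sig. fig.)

11000000000000

(93.6 × 10⁶) / (8.5 × 10⁻⁶) = 11.01 × 10¹²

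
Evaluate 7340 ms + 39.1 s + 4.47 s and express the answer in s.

In s:
  7340 ms = 7340 × 10⁻³ s = 7.34
  39.1 s → 39.1
  4.47 s → 4.47
Sum: 7.34 + 39.1 + 4.47 = 50.91

50.91 s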